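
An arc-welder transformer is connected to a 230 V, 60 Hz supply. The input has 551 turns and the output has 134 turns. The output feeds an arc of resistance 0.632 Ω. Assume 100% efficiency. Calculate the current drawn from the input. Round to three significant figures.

V_out = V_in × N_out/N_in = 230 × 134/551 = 55.935 V.
I_out = V_out/R = 55.935/0.632 = 88.504 A.
For an ideal transformer I_in N_in = I_out N_out, so I_in = 88.504 × 134/551 = 21.5 A.

I_in ≈ 21.5 A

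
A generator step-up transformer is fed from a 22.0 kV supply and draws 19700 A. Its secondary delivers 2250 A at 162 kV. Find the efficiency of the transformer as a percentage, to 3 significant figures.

η ≈ 84.1%

P_in = 22000 × 19700 = 4.33400×10^8 W.
P_out = 162000 × 2250 = 3.64500×10^8 W.
η = P_out/P_in = 3.64500×10^8/(4.33400×10^8) = 0.841.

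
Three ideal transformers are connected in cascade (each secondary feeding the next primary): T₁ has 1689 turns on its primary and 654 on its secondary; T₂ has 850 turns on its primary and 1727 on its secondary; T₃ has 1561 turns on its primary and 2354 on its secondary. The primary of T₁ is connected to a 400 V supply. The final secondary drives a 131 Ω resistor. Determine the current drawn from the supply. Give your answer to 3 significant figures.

After T₁: V = 400.00 × 654/1689 = 154.88 V.
After T₂: V = 154.88 × 1727/850 = 314.69 V.
After T₃: V = 314.69 × 2354/1561 = 474.55 V.
I_load = 474.55/131 = 3.6225 A, so P_out = 474.55 × 3.6225 = 1719.1 W.
All ideal ⇒ P_in = P_out, so I_supply = 1719.1/400 = 4.30 A.

I_supply ≈ 4.30 A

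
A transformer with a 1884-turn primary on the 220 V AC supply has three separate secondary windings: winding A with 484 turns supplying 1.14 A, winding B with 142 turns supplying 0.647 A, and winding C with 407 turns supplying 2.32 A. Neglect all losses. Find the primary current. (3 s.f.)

V_A = 220 × 484/1884 = 56.518 V; V_B = 220 × 142/1884 = 16.582 V; V_C = 220 × 407/1884 = 47.527 V.
P_out = V_A I_A + V_B I_B + V_C I_C = 56.518×1.14 + 16.582×0.647 + 47.527×2.32 = 64.431 + 10.728 + 110.26 = 185.42 W.
Ideal ⇒ P_in = P_out, so I_p = P_out/V_p = 185.42/220 = 0.843 A.

I_p ≈ 0.843 A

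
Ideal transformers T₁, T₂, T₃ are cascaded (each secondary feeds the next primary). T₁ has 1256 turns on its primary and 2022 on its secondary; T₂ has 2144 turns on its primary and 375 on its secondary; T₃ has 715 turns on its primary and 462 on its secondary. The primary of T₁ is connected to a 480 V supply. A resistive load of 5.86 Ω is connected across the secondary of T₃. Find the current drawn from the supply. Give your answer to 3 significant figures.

Secondary of T₁: V = 480.00 × 2022/1256 = 772.74 V.
Secondary of T₂: V = 772.74 × 375/2144 = 135.16 V.
Secondary of T₃: V = 135.16 × 462/715 = 87.332 V.
I_load = 87.332/5.86 = 14.903 A, so P_out = 87.332 × 14.903 = 1301.5 W.
All ideal ⇒ P_in = P_out, so I_supply = 1301.5/480 = 2.71 A.

I_supply ≈ 2.71 A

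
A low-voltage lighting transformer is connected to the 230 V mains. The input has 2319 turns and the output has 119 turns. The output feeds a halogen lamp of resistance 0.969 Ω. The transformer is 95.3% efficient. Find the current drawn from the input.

I_in ≈ 0.656 A

V_out = 230 × 119/2319 = 11.803 V.
I_out = V_out/R = 11.803/0.969 = 12.180 A.
P_out = V_out I_out = 11.803 × 12.180 = 143.76 W.
P_in = P_out/η = 143.76/0.953 = 150.85 W.
I_in = P_in/V_in = 150.85/230 = 0.656 A.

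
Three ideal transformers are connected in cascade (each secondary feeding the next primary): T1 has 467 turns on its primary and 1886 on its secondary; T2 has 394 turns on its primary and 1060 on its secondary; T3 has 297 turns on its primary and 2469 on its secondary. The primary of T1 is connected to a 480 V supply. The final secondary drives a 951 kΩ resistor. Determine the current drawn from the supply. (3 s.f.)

After T1: V = 480.00 × 1886/467 = 1938.5 V.
After T2: V = 1938.5 × 1060/394 = 5215.3 V.
After T3: V = 5215.3 × 2469/297 = 43355 V.
I_load = 43355/951000 = 0.045589 A, so P_out = 43355 × 0.045589 = 1976.5 W.
All ideal ⇒ P_in = P_out, so I_supply = 1976.5/480 = 4.12 A.

I_supply ≈ 4.12 A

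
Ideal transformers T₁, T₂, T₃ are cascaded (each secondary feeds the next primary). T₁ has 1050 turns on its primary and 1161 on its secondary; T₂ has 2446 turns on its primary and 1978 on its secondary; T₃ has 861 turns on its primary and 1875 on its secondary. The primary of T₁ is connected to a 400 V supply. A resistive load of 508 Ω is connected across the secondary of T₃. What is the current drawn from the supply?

Secondary of T₁: V = 400.00 × 1161/1050 = 442.29 V.
Secondary of T₂: V = 442.29 × 1978/2446 = 357.66 V.
Secondary of T₃: V = 357.66 × 1875/861 = 778.88 V.
I_load = 778.88/508 = 1.5332 A, so P_out = 778.88 × 1.5332 = 1194.2 W.
All ideal ⇒ P_in = P_out, so I_supply = 1194.2/400 = 2.99 A.

I_supply ≈ 2.99 A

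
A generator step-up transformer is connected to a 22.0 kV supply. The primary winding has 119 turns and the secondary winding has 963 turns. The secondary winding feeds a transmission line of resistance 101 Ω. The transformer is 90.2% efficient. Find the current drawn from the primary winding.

I_p ≈ 15800 A

V_s = 22000 × 963/119 = 178030 V.
I_s = V_s/R = 178030/101 = 1762.7 A.
P_out = V_s I_s = 178030 × 1762.7 = 3.1382×10^8 W.
P_in = P_out/η = 3.1382×10^8/0.902 = 3.4792×10^8 W.
I_p = P_in/V_p = 3.4792×10^8/22000 = 15800 A.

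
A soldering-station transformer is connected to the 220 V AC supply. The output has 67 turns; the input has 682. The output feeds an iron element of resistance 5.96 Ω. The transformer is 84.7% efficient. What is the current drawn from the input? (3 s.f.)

I_in ≈ 0.421 A

V_out = 220 × 67/682 = 21.613 V.
I_out = V_out/R = 21.613/5.96 = 3.6263 A.
P_out = V_out I_out = 21.613 × 3.6263 = 78.375 W.
P_in = P_out/η = 78.375/0.847 = 92.533 W.
I_in = P_in/V_in = 92.533/220 = 0.421 A.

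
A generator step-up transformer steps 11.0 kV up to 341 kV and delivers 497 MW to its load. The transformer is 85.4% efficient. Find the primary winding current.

P_in = P_out/η = 4.97×10^8/0.854 = 5.8197×10^8 W.
I_p = P_in/V_p = 5.8197×10^8/11000 = 52900 A.

I_p ≈ 52900 A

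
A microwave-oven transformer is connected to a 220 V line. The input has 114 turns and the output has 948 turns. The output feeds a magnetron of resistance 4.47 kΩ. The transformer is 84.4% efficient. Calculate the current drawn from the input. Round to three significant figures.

I_in ≈ 4.03 A

V_out = 220 × 948/114 = 1829.5 V.
I_out = V_out/R = 1829.5/4470 = 0.40928 A.
P_out = V_out I_out = 1829.5 × 0.40928 = 748.76 W.
P_in = P_out/η = 748.76/0.844 = 887.16 W.
I_in = P_in/V_in = 887.16/220 = 4.03 A.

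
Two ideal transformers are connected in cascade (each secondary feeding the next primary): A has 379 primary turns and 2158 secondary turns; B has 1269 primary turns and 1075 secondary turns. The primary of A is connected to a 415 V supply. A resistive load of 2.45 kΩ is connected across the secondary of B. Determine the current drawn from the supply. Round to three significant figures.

I_supply ≈ 3.94 A

After A: V = 415.00 × 2158/379 = 2363.0 V.
After B: V = 2363.0 × 1075/1269 = 2001.7 V.
I_load = 2001.7/2450 = 0.81704 A, so P_out = 2001.7 × 0.81704 = 1635.5 W.
All ideal ⇒ P_in = P_out, so I_supply = 1635.5/415 = 3.94 A.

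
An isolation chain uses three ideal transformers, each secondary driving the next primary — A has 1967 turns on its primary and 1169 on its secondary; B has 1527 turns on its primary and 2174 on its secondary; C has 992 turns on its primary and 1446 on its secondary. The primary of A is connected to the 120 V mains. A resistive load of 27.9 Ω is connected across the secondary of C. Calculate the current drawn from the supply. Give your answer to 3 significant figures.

I_supply ≈ 6.54 A

After A: V = 120.00 × 1169/1967 = 71.317 V.
After B: V = 71.317 × 2174/1527 = 101.53 V.
After C: V = 101.53 × 1446/992 = 148.00 V.
I_load = 148.00/27.9 = 5.3047 A, so P_out = 148.00 × 5.3047 = 785.11 W.
All ideal ⇒ P_in = P_out, so I_supply = 785.11/120 = 6.54 A.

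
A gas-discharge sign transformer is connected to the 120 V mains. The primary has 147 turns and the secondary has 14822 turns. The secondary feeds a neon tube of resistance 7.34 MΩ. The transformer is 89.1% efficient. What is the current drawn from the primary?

I_p ≈ 0.187 A

V_s = 120 × 14822/147 = 12100 V.
I_s = V_s/R = 12100/(7.34×10^6) = 0.0016484 A.
P_out = V_s I_s = 12100 × 0.0016484 = 19.946 W.
P_in = P_out/η = 19.946/0.891 = 22.386 W.
I_p = P_in/V_p = 22.386/120 = 0.187 A.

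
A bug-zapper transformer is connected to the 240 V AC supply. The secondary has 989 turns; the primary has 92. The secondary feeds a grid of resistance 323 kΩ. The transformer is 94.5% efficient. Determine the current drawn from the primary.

V_s = 240 × 989/92 = 2580.0 V.
I_s = V_s/R = 2580.0/323000 = 0.0079876 A.
P_out = V_s I_s = 2580.0 × 0.0079876 = 20.608 W.
P_in = P_out/η = 20.608/0.945 = 21.807 W.
I_p = P_in/V_p = 21.807/240 = 0.0909 A.

I_p ≈ 0.0909 A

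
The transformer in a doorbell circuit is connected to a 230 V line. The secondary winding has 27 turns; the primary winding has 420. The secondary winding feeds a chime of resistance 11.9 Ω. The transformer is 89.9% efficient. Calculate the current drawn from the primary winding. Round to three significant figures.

V_s = 230 × 27/420 = 14.786 V.
I_s = V_s/R = 14.786/11.9 = 1.2425 A.
P_out = V_s I_s = 14.786 × 1.2425 = 18.371 W.
P_in = P_out/η = 18.371/0.899 = 20.435 W.
I_p = P_in/V_p = 20.435/230 = 0.0888 A.

I_p ≈ 0.0888 A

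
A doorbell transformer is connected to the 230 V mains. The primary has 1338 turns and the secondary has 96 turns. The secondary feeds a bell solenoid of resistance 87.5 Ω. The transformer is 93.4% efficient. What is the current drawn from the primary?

I_p ≈ 0.0145 A

V_s = 230 × 96/1338 = 16.502 V.
I_s = V_s/R = 16.502/87.5 = 0.18860 A.
P_out = V_s I_s = 16.502 × 0.18860 = 3.1123 W.
P_in = P_out/η = 3.1123/0.934 = 3.3322 W.
I_p = P_in/V_p = 3.3322/230 = 0.0145 A.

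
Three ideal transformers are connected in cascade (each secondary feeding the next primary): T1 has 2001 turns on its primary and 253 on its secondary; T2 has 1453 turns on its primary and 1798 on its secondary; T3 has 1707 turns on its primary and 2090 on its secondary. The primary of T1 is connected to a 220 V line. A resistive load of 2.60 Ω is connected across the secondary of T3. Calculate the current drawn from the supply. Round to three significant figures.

Secondary of T1: V = 220.00 × 253/2001 = 27.816 V.
Secondary of T2: V = 27.816 × 1798/1453 = 34.421 V.
Secondary of T3: V = 34.421 × 2090/1707 = 42.144 V.
I_load = 42.144/2.60 = 16.209 A, so P_out = 42.144 × 16.209 = 683.11 W.
All ideal ⇒ P_in = P_out, so I_supply = 683.11/220 = 3.11 A.

I_supply ≈ 3.11 A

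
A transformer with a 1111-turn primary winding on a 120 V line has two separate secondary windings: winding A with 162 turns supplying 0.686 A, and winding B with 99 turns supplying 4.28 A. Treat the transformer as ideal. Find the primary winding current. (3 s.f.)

V_A = 120 × 162/1111 = 17.498 V; V_B = 120 × 99/1111 = 10.693 V.
P_out = V_A I_A + V_B I_B = 17.498×0.686 + 10.693×4.28 = 12.003 + 45.766 = 57.770 W.
Ideal ⇒ P_in = P_out, so I_p = P_out/V_p = 57.770/120 = 0.481 A.

I_p ≈ 0.481 A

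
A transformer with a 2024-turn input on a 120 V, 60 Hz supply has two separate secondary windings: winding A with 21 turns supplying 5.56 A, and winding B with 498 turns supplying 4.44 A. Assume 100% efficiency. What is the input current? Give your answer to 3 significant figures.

V_A = 120 × 21/2024 = 1.2451 V; V_B = 120 × 498/2024 = 29.526 V.
P_out = V_A I_A + V_B I_B = 1.2451×5.56 + 29.526×4.44 = 6.9225 + 131.09 = 138.02 W.
Ideal ⇒ P_in = P_out, so I_in = P_out/V_in = 138.02/120 = 1.15 A.

I_in ≈ 1.15 A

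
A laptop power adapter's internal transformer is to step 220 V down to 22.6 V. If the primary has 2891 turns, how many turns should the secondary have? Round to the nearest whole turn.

N_s/N_p = V_s/V_p, so N_s = 2891 × 22.6/220 = 297.0 ≈ 297 turns.

N_s = 297 turns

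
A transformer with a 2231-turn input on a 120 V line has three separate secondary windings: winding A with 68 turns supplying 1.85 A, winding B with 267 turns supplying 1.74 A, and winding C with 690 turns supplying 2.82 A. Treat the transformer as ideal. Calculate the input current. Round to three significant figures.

I_in ≈ 1.14 A

V_A = 120 × 68/2231 = 3.6576 V; V_B = 120 × 267/2231 = 14.361 V; V_C = 120 × 690/2231 = 37.113 V.
P_out = V_A I_A + V_B I_B + V_C I_C = 3.6576×1.85 + 14.361×1.74 + 37.113×2.82 = 6.7665 + 24.989 + 104.66 = 136.41 W.
Ideal ⇒ P_in = P_out, so I_in = P_out/V_in = 136.41/120 = 1.14 A.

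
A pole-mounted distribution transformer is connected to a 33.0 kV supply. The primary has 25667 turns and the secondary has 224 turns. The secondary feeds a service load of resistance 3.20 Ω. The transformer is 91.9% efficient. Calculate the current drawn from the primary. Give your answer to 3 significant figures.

I_p ≈ 0.855 A

V_s = 33000 × 224/25667 = 288.00 V.
I_s = V_s/R = 288.00/3.20 = 89.999 A.
P_out = V_s I_s = 288.00 × 89.999 = 25919 W.
P_in = P_out/η = 25919/0.919 = 28204 W.
I_p = P_in/V_p = 28204/33000 = 0.855 A.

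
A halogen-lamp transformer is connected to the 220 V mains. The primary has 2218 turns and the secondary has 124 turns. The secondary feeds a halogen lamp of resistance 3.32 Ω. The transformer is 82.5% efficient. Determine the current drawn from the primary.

V_s = 220 × 124/2218 = 12.299 V.
I_s = V_s/R = 12.299/3.32 = 3.7046 A.
P_out = V_s I_s = 12.299 × 3.7046 = 45.565 W.
P_in = P_out/η = 45.565/0.825 = 55.230 W.
I_p = P_in/V_p = 55.230/220 = 0.251 A.

I_p ≈ 0.251 A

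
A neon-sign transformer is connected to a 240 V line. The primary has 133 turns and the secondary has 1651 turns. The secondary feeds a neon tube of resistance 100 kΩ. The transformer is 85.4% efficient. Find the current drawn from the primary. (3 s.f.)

I_p ≈ 0.433 A

V_s = 240 × 1651/133 = 2979.2 V.
I_s = V_s/R = 2979.2/100000 = 0.029792 A.
P_out = V_s I_s = 2979.2 × 0.029792 = 88.759 W.
P_in = P_out/η = 88.759/0.854 = 103.93 W.
I_p = P_in/V_p = 103.93/240 = 0.433 A.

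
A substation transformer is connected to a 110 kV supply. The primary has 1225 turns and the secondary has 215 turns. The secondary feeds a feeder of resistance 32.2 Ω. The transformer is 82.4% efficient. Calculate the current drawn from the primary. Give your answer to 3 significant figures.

V_s = 110000 × 215/1225 = 19306 V.
I_s = V_s/R = 19306/32.2 = 599.57 A.
P_out = V_s I_s = 19306 × 599.57 = 1.1575×10^7 W.
P_in = P_out/η = 1.1575×10^7/0.824 = 1.4048×10^7 W.
I_p = P_in/V_p = 1.4048×10^7/110000 = 128 A.

I_p ≈ 128 A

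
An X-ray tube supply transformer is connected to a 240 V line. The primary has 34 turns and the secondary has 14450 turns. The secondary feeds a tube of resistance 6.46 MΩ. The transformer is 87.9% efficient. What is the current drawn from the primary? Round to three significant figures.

I_p ≈ 7.63 A

V_s = 240 × 14450/34 = 102000 V.
I_s = V_s/R = 102000/(6.46×10^6) = 0.015789 A.
P_out = V_s I_s = 102000 × 0.015789 = 1610.5 W.
P_in = P_out/η = 1610.5/0.879 = 1832.2 W.
I_p = P_in/V_p = 1832.2/240 = 7.63 A.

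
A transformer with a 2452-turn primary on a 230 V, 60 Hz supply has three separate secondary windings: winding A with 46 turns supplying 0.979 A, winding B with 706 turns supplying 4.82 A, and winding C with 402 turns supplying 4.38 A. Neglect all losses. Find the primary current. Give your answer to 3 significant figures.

I_p ≈ 2.12 A

V_A = 230 × 46/2452 = 4.3148 V; V_B = 230 × 706/2452 = 66.223 V; V_C = 230 × 402/2452 = 37.708 V.
P_out = V_A I_A + V_B I_B + V_C I_C = 4.3148×0.979 + 66.223×4.82 + 37.708×4.38 = 4.2242 + 319.20 + 165.16 = 488.58 W.
Ideal ⇒ P_in = P_out, so I_p = P_out/V_p = 488.58/230 = 2.12 A.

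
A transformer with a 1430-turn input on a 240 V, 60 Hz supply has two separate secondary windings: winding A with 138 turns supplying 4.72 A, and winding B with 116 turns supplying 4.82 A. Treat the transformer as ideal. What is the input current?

V_A = 240 × 138/1430 = 23.161 V; V_B = 240 × 116/1430 = 19.469 V.
P_out = V_A I_A + V_B I_B = 23.161×4.72 + 19.469×4.82 = 109.32 + 93.838 = 203.16 W.
Ideal ⇒ P_in = P_out, so I_in = P_out/V_in = 203.16/240 = 0.846 A.

I_in ≈ 0.846 A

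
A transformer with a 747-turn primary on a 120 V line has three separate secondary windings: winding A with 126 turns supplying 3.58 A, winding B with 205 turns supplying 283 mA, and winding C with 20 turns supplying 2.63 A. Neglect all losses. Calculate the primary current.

I_p ≈ 0.752 A

V_A = 120 × 126/747 = 20.241 V; V_B = 120 × 205/747 = 32.932 V; V_C = 120 × 20/747 = 3.2129 V.
P_out = V_A I_A + V_B I_B + V_C I_C = 20.241×3.58 + 32.932×0.283 + 3.2129×2.63 = 72.463 + 9.3197 + 8.4498 = 90.232 W.
Ideal ⇒ P_in = P_out, so I_p = P_out/V_p = 90.232/120 = 0.752 A.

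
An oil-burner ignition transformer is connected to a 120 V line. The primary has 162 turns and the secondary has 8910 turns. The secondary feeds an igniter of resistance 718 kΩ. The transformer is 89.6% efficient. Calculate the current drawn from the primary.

I_p ≈ 0.564 A

V_s = 120 × 8910/162 = 6600.0 V.
I_s = V_s/R = 6600.0/718000 = 0.0091922 A.
P_out = V_s I_s = 6600.0 × 0.0091922 = 60.669 W.
P_in = P_out/η = 60.669/0.896 = 67.710 W.
I_p = P_in/V_p = 67.710/120 = 0.564 A.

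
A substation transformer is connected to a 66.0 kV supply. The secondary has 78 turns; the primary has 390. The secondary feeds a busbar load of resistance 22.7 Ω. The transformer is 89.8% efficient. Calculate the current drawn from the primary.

I_p ≈ 130 A

V_s = 66000 × 78/390 = 13200 V.
I_s = V_s/R = 13200/22.7 = 581.50 A.
P_out = V_s I_s = 13200 × 581.50 = 7.6758×10^6 W.
P_in = P_out/η = 7.6758×10^6/0.898 = 8.5476×10^6 W.
I_p = P_in/V_p = 8.5476×10^6/66000 = 130 A.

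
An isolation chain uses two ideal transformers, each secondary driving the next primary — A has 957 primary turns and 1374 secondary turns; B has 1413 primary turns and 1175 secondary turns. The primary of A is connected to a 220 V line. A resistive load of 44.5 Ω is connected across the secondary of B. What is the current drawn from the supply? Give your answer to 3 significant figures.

I_supply ≈ 7.05 A

Secondary of A: V = 220.00 × 1374/957 = 315.86 V.
Secondary of B: V = 315.86 × 1175/1413 = 262.66 V.
I_load = 262.66/44.5 = 5.9025 A, so P_out = 262.66 × 5.9025 = 1550.3 W.
All ideal ⇒ P_in = P_out, so I_supply = 1550.3/220 = 7.05 A.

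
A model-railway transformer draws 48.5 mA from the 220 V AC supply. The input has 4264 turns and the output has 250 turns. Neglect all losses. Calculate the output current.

I_out/I_in = N_in/N_out, so I_out = 0.0485 × 4264/250 = 0.827 A.

I_out ≈ 0.827 A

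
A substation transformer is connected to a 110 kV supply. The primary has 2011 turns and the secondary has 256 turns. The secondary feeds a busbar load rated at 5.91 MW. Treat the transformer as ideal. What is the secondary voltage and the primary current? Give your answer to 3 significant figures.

V_s ≈ 14000 V, I_p ≈ 53.7 A

V_s = V_p × N_s/N_p = 110000 × 256/2011 = 14003 V.
I_s = P/V_s = 5.91×10^6/14003 = 422.05 A.
I_p = I_s × N_s/N_p = 422.05 × 256/2011 = 53.7 A.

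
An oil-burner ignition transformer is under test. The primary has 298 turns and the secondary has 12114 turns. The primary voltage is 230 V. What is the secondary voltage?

V_s/V_p = N_s/N_p, so V_s = 230 × 12114/298 = 9350 V.

V_s ≈ 9350 V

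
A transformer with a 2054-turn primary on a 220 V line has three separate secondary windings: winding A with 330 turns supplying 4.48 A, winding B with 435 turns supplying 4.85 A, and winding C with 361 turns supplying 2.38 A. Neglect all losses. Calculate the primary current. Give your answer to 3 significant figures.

V_A = 220 × 330/2054 = 35.346 V; V_B = 220 × 435/2054 = 46.592 V; V_C = 220 × 361/2054 = 38.666 V.
P_out = V_A I_A + V_B I_B + V_C I_C = 35.346×4.48 + 46.592×4.85 + 38.666×2.38 = 158.35 + 225.97 + 92.025 = 476.34 W.
Ideal ⇒ P_in = P_out, so I_p = P_out/V_p = 476.34/220 = 2.17 A.

I_p ≈ 2.17 A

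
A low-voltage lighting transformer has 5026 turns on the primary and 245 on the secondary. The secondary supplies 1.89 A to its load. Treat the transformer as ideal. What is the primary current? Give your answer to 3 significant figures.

I_p ≈ 0.0921 A

For an ideal transformer I_p/I_s = N_s/N_p, so I_p = 1.89 × 245/5026 = 0.0921 A.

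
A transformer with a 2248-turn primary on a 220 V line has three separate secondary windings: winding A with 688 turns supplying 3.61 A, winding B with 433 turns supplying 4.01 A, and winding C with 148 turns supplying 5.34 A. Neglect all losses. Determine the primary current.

I_p ≈ 2.23 A

V_A = 220 × 688/2248 = 67.331 V; V_B = 220 × 433/2248 = 42.375 V; V_C = 220 × 148/2248 = 14.484 V.
P_out = V_A I_A + V_B I_B + V_C I_C = 67.331×3.61 + 42.375×4.01 + 14.484×5.34 = 243.06 + 169.93 + 77.344 = 490.33 W.
Ideal ⇒ P_in = P_out, so I_p = P_out/V_p = 490.33/220 = 2.23 A.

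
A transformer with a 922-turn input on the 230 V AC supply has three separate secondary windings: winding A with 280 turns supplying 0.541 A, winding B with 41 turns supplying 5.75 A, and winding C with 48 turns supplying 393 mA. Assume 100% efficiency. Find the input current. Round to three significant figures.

I_in ≈ 0.440 A

V_A = 230 × 280/922 = 69.848 V; V_B = 230 × 41/922 = 10.228 V; V_C = 230 × 48/922 = 11.974 V.
P_out = V_A I_A + V_B I_B + V_C I_C = 69.848×0.541 + 10.228×5.75 + 11.974×0.393 = 37.788 + 58.810 + 4.7058 = 101.30 W.
Ideal ⇒ P_in = P_out, so I_in = P_out/V_in = 101.30/230 = 0.440 A.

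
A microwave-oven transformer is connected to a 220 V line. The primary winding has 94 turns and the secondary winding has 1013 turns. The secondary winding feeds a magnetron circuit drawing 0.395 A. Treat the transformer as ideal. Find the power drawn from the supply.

I_p = I_s × N_s/N_p = 0.395 × 1013/94 = 4.2568 A.
P = V_p I_p = 220 × 4.2568 = 936 W.

P ≈ 936 W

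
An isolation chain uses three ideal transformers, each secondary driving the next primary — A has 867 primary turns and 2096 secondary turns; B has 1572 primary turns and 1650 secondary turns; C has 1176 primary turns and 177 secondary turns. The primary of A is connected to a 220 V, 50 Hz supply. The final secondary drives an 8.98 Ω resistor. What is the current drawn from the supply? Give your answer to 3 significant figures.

I_supply ≈ 3.57 A

Secondary of A: V = 220.00 × 2096/867 = 531.86 V.
Secondary of B: V = 531.86 × 1650/1572 = 558.25 V.
Secondary of C: V = 558.25 × 177/1176 = 84.022 V.
I_load = 84.022/8.98 = 9.3566 A, so P_out = 84.022 × 9.3566 = 786.15 W.
All ideal ⇒ P_in = P_out, so I_supply = 786.15/220 = 3.57 A.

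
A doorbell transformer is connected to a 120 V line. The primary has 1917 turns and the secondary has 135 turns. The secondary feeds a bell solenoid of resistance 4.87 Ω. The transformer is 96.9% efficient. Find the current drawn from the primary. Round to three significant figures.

I_p ≈ 0.126 A

V_s = 120 × 135/1917 = 8.4507 V.
I_s = V_s/R = 8.4507/4.87 = 1.7353 A.
P_out = V_s I_s = 8.4507 × 1.7353 = 14.664 W.
P_in = P_out/η = 14.664/0.969 = 15.133 W.
I_p = P_in/V_p = 15.133/120 = 0.126 A.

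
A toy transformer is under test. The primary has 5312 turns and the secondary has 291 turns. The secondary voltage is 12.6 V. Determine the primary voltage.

V_p/V_s = N_p/N_s, so V_p = 12.6 × 5312/291 = 230 V.

V_p ≈ 230 V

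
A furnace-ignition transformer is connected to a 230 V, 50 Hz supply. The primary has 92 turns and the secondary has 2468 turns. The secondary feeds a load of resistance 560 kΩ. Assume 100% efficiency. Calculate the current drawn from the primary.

I_p ≈ 0.296 A

V_s = V_p × N_s/N_p = 230 × 2468/92 = 6170.0 V.
I_s = V_s/R = 6170.0/560000 = 0.011018 A.
For an ideal transformer I_p N_p = I_s N_s, so I_p = 0.011018 × 2468/92 = 0.296 A.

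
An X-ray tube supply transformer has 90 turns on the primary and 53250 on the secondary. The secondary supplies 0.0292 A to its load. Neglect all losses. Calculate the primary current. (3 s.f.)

I_p ≈ 17.3 A

For an ideal transformer I_p/I_s = N_s/N_p, so I_p = 0.0292 × 53250/90 = 17.3 A.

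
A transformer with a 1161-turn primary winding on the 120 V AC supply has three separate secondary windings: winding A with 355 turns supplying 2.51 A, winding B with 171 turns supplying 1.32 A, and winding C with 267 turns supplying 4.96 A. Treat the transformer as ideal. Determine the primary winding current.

V_A = 120 × 355/1161 = 36.693 V; V_B = 120 × 171/1161 = 17.674 V; V_C = 120 × 267/1161 = 27.597 V.
P_out = V_A I_A + V_B I_B + V_C I_C = 36.693×2.51 + 17.674×1.32 + 27.597×4.96 = 92.098 + 23.330 + 136.88 = 252.31 W.
Ideal ⇒ P_in = P_out, so I_p = P_out/V_p = 252.31/120 = 2.10 A.

I_p ≈ 2.10 A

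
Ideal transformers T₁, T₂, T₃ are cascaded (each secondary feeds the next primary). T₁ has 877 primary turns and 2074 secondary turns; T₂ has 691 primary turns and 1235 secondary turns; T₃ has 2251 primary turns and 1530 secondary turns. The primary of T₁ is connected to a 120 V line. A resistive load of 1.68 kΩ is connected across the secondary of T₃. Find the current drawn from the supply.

After T₁: V = 120.00 × 2074/877 = 283.79 V.
After T₂: V = 283.79 × 1235/691 = 507.20 V.
After T₃: V = 507.20 × 1530/2251 = 344.74 V.
I_load = 344.74/1680 = 0.20520 A, so P_out = 344.74 × 0.20520 = 70.743 W.
All ideal ⇒ P_in = P_out, so I_supply = 70.743/120 = 0.590 A.

I_supply ≈ 0.590 A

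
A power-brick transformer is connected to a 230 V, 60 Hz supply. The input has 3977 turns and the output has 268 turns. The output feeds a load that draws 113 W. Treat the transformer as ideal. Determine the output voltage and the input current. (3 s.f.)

V_out ≈ 15.5 V, I_in ≈ 0.491 A

V_out = V_in × N_out/N_in = 230 × 268/3977 = 15.499 V.
I_out = P/V_out = 113/15.499 = 7.2907 A.
I_in = I_out × N_out/N_in = 7.2907 × 268/3977 = 0.491 A.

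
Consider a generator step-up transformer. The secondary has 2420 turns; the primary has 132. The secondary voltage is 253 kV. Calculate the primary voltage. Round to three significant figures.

V_p ≈ 13800 V

V_p/V_s = N_p/N_s, so V_p = 253000 × 132/2420 = 13800 V.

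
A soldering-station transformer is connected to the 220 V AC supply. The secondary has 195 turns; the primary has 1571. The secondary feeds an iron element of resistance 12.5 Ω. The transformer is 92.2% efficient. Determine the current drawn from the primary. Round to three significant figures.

V_s = 220 × 195/1571 = 27.307 V.
I_s = V_s/R = 27.307/12.5 = 2.1846 A.
P_out = V_s I_s = 27.307 × 2.1846 = 59.656 W.
P_in = P_out/η = 59.656/0.922 = 64.703 W.
I_p = P_in/V_p = 64.703/220 = 0.294 A.

I_p ≈ 0.294 A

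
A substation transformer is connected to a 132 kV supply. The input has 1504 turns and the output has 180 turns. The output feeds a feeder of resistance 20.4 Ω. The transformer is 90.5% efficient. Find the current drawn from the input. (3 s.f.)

V_out = 132000 × 180/1504 = 15798 V.
I_out = V_out/R = 15798/20.4 = 774.41 A.
P_out = V_out I_out = 15798 × 774.41 = 1.2234×10^7 W.
P_in = P_out/η = 1.2234×10^7/0.905 = 1.3518×10^7 W.
I_in = P_in/V_in = 1.3518×10^7/132000 = 102 A.

I_in ≈ 102 A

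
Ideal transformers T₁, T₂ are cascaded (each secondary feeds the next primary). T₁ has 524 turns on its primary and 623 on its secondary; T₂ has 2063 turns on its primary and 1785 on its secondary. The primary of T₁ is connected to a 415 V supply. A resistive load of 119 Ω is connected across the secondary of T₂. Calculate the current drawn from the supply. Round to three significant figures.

Secondary of T₁: V = 415.00 × 623/524 = 493.41 V.
Secondary of T₂: V = 493.41 × 1785/2063 = 426.92 V.
I_load = 426.92/119 = 3.5875 A, so P_out = 426.92 × 3.5875 = 1531.6 W.
All ideal ⇒ P_in = P_out, so I_supply = 1531.6/415 = 3.69 A.

I_supply ≈ 3.69 A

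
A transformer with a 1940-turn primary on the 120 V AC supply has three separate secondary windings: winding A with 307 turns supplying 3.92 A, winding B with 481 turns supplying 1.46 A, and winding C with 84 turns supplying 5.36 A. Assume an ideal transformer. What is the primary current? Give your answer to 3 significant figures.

I_p ≈ 1.21 A

V_A = 120 × 307/1940 = 18.990 V; V_B = 120 × 481/1940 = 29.753 V; V_C = 120 × 84/1940 = 5.1959 V.
P_out = V_A I_A + V_B I_B + V_C I_C = 18.990×3.92 + 29.753×1.46 + 5.1959×5.36 = 74.440 + 43.439 + 27.850 = 145.73 W.
Ideal ⇒ P_in = P_out, so I_p = P_out/V_p = 145.73/120 = 1.21 A.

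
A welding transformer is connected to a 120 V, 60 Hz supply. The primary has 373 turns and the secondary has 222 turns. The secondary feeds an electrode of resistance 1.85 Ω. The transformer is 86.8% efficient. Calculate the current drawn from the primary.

V_s = 120 × 222/373 = 71.421 V.
I_s = V_s/R = 71.421/1.85 = 38.606 A.
P_out = V_s I_s = 71.421 × 38.606 = 2757.3 W.
P_in = P_out/η = 2757.3/0.868 = 3176.6 W.
I_p = P_in/V_p = 3176.6/120 = 26.5 A.

I_p ≈ 26.5 A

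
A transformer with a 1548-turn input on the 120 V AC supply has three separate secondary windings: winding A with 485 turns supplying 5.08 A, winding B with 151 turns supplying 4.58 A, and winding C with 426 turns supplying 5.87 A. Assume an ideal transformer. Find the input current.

I_in ≈ 3.65 A

V_A = 120 × 485/1548 = 37.597 V; V_B = 120 × 151/1548 = 11.705 V; V_C = 120 × 426/1548 = 33.023 V.
P_out = V_A I_A + V_B I_B + V_C I_C = 37.597×5.08 + 11.705×4.58 + 33.023×5.87 = 190.99 + 53.611 + 193.85 = 438.45 W.
Ideal ⇒ P_in = P_out, so I_in = P_out/V_in = 438.45/120 = 3.65 A.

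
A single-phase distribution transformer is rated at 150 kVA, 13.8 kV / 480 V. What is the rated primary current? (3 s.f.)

I_p ≈ 10.9 A

I_p = S/V_p = 150000/13800 = 10.9 A.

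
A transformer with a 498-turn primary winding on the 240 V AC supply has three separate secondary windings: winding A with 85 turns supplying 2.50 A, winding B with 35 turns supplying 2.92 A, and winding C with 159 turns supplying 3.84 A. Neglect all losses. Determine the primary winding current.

V_A = 240 × 85/498 = 40.964 V; V_B = 240 × 35/498 = 16.867 V; V_C = 240 × 159/498 = 76.627 V.
P_out = V_A I_A + V_B I_B + V_C I_C = 40.964×2.50 + 16.867×2.92 + 76.627×3.84 = 102.41 + 49.253 + 294.25 = 445.91 W.
Ideal ⇒ P_in = P_out, so I_p = P_out/V_p = 445.91/240 = 1.86 A.

I_p ≈ 1.86 A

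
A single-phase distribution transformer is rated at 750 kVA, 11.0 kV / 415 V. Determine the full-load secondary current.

I_s ≈ 1810 A

I_s = S/V_s = 750000/415 = 1810 A.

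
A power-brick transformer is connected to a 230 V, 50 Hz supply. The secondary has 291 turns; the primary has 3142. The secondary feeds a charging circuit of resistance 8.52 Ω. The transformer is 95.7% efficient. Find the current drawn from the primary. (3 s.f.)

I_p ≈ 0.242 A

V_s = 230 × 291/3142 = 21.302 V.
I_s = V_s/R = 21.302/8.52 = 2.5002 A.
P_out = V_s I_s = 21.302 × 2.5002 = 53.259 W.
P_in = P_out/η = 53.259/0.957 = 55.652 W.
I_p = P_in/V_p = 55.652/230 = 0.242 A.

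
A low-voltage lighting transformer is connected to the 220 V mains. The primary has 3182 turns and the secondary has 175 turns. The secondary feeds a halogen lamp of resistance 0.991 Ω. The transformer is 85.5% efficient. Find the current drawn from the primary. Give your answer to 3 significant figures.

V_s = 220 × 175/3182 = 12.099 V.
I_s = V_s/R = 12.099/0.991 = 12.209 A.
P_out = V_s I_s = 12.099 × 12.209 = 147.72 W.
P_in = P_out/η = 147.72/0.855 = 172.78 W.
I_p = P_in/V_p = 172.78/220 = 0.785 A.

I_p ≈ 0.785 A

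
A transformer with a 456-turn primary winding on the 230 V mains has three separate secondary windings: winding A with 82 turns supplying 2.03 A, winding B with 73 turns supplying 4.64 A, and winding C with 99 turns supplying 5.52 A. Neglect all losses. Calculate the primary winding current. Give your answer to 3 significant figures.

V_A = 230 × 82/456 = 41.360 V; V_B = 230 × 73/456 = 36.820 V; V_C = 230 × 99/456 = 49.934 V.
P_out = V_A I_A + V_B I_B + V_C I_C = 41.360×2.03 + 36.820×4.64 + 49.934×5.52 = 83.960 + 170.85 + 275.64 = 530.44 W.
Ideal ⇒ P_in = P_out, so I_p = P_out/V_p = 530.44/230 = 2.31 A.

I_p ≈ 2.31 A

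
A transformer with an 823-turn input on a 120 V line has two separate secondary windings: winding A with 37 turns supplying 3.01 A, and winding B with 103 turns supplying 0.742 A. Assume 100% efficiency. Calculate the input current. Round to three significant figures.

V_A = 120 × 37/823 = 5.3949 V; V_B = 120 × 103/823 = 15.018 V.
P_out = V_A I_A + V_B I_B = 5.3949×3.01 + 15.018×0.742 = 16.239 + 11.144 = 27.382 W.
Ideal ⇒ P_in = P_out, so I_in = P_out/V_in = 27.382/120 = 0.228 A.

I_in ≈ 0.228 A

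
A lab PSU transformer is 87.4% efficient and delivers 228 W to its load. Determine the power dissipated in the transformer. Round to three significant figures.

P_in = P_out/η = 228/0.874 = 260.870 W.
P_loss = P_in − P_out = 260.870 − 228 = 32.9 W.

P_loss ≈ 32.9 W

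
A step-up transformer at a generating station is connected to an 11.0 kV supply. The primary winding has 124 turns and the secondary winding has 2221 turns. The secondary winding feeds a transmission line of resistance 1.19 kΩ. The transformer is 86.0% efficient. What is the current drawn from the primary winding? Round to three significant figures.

I_p ≈ 3450 A

V_s = 11000 × 2221/124 = 197020 V.
I_s = V_s/R = 197020/1190 = 165.57 A.
P_out = V_s I_s = 197020 × 165.57 = 3.2621×10^7 W.
P_in = P_out/η = 3.2621×10^7/0.860 = 3.7931×10^7 W.
I_p = P_in/V_p = 3.7931×10^7/11000 = 3450 A.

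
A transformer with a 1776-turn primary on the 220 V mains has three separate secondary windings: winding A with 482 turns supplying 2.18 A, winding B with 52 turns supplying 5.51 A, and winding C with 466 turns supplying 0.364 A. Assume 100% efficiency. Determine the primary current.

I_p ≈ 0.848 A

V_A = 220 × 482/1776 = 59.707 V; V_B = 220 × 52/1776 = 6.4414 V; V_C = 220 × 466/1776 = 57.725 V.
P_out = V_A I_A + V_B I_B + V_C I_C = 59.707×2.18 + 6.4414×5.51 + 57.725×0.364 = 130.16 + 35.492 + 21.012 = 186.67 W.
Ideal ⇒ P_in = P_out, so I_p = P_out/V_p = 186.67/220 = 0.848 A.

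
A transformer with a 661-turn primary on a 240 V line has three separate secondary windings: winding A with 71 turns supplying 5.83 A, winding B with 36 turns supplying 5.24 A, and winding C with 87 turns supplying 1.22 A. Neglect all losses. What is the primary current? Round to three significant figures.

I_p ≈ 1.07 A

V_A = 240 × 71/661 = 25.779 V; V_B = 240 × 36/661 = 13.071 V; V_C = 240 × 87/661 = 31.589 V.
P_out = V_A I_A + V_B I_B + V_C I_C = 25.779×5.83 + 13.071×5.24 + 31.589×1.22 = 150.29 + 68.493 + 38.538 = 257.32 W.
Ideal ⇒ P_in = P_out, so I_p = P_out/V_p = 257.32/240 = 1.07 A.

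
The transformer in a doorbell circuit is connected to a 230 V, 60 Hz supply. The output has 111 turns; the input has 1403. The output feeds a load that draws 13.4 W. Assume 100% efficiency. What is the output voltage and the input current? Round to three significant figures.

V_out ≈ 18.2 V, I_in ≈ 0.0583 A

V_out = V_in × N_out/N_in = 230 × 111/1403 = 18.197 V.
I_out = P/V_out = 13.4/18.197 = 0.73640 A.
I_in = I_out × N_out/N_in = 0.73640 × 111/1403 = 0.0583 A.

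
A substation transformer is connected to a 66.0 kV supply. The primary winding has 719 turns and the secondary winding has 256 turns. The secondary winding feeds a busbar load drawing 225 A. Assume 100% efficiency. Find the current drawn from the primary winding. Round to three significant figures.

For an ideal transformer I_p N_p = I_s N_s, so I_p = 225 × 256/719 = 80.1 A.

I_p ≈ 80.1 A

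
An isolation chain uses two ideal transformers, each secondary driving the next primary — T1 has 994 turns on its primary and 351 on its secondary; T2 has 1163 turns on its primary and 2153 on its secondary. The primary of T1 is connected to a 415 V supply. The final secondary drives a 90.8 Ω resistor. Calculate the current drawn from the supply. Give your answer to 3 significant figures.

After T1: V = 415.00 × 351/994 = 146.54 V.
After T2: V = 146.54 × 2153/1163 = 271.29 V.
I_load = 271.29/90.8 = 2.9878 A, so P_out = 271.29 × 2.9878 = 810.55 W.
All ideal ⇒ P_in = P_out, so I_supply = 810.55/415 = 1.95 A.

I_supply ≈ 1.95 A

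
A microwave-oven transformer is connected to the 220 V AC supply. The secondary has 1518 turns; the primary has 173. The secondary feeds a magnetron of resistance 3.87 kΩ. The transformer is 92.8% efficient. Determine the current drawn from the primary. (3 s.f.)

V_s = 220 × 1518/173 = 1930.4 V.
I_s = V_s/R = 1930.4/3870 = 0.49881 A.
P_out = V_s I_s = 1930.4 × 0.49881 = 962.91 W.
P_in = P_out/η = 962.91/0.928 = 1037.6 W.
I_p = P_in/V_p = 1037.6/220 = 4.72 A.

I_p ≈ 4.72 A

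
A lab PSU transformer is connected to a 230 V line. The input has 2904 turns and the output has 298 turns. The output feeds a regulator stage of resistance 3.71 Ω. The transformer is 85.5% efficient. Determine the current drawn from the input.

V_out = 230 × 298/2904 = 23.602 V.
I_out = V_out/R = 23.602/3.71 = 6.3617 A.
P_out = V_out I_out = 23.602 × 6.3617 = 150.15 W.
P_in = P_out/η = 150.15/0.855 = 175.61 W.
I_in = P_in/V_in = 175.61/230 = 0.764 A.

I_in ≈ 0.764 A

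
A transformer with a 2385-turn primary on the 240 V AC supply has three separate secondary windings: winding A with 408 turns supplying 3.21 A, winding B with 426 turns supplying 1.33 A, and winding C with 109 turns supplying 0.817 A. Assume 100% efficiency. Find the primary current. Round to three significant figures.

I_p ≈ 0.824 A

V_A = 240 × 408/2385 = 41.057 V; V_B = 240 × 426/2385 = 42.868 V; V_C = 240 × 109/2385 = 10.969 V.
P_out = V_A I_A + V_B I_B + V_C I_C = 41.057×3.21 + 42.868×1.33 + 10.969×0.817 = 131.79 + 57.014 + 8.9613 = 197.77 W.
Ideal ⇒ P_in = P_out, so I_p = P_out/V_p = 197.77/240 = 0.824 A.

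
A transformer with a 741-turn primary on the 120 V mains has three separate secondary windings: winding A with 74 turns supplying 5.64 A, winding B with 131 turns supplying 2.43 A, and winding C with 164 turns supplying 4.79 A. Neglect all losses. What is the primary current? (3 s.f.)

I_p ≈ 2.05 A

V_A = 120 × 74/741 = 11.984 V; V_B = 120 × 131/741 = 21.215 V; V_C = 120 × 164/741 = 26.559 V.
P_out = V_A I_A + V_B I_B + V_C I_C = 11.984×5.64 + 21.215×2.43 + 26.559×4.79 = 67.589 + 51.551 + 127.22 = 246.36 W.
Ideal ⇒ P_in = P_out, so I_p = P_out/V_p = 246.36/120 = 2.05 A.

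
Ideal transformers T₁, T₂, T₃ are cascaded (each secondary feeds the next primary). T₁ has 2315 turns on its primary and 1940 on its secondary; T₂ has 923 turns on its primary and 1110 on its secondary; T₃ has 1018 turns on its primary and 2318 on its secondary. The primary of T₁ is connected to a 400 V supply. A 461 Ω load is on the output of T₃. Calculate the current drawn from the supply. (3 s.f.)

I_supply ≈ 4.57 A

After T₁: V = 400.00 × 1940/2315 = 335.21 V.
After T₂: V = 335.21 × 1110/923 = 403.12 V.
After T₃: V = 403.12 × 2318/1018 = 917.90 V.
I_load = 917.90/461 = 1.9911 A, so P_out = 917.90 × 1.9911 = 1827.7 W.
All ideal ⇒ P_in = P_out, so I_supply = 1827.7/400 = 4.57 A.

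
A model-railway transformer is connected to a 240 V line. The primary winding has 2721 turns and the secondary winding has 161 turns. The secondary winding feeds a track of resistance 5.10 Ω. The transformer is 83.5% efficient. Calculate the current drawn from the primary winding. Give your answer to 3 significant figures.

V_s = 240 × 161/2721 = 14.201 V.
I_s = V_s/R = 14.201/5.10 = 2.7844 A.
P_out = V_s I_s = 14.201 × 2.7844 = 39.541 W.
P_in = P_out/η = 39.541/0.835 = 47.354 W.
I_p = P_in/V_p = 47.354/240 = 0.197 A.

I_p ≈ 0.197 A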